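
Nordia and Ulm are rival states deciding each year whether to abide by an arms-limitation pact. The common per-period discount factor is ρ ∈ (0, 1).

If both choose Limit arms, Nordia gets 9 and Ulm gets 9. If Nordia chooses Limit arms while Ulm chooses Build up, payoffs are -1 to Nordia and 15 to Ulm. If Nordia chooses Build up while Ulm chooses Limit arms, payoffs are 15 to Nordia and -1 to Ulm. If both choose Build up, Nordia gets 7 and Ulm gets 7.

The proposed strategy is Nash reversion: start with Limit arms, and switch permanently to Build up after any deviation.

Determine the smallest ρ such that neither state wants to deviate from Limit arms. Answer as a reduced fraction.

One-period gain from deviating is 15 − 9 = 6. The loss is 9 − 7 = 2 in every subsequent period, with present value 2·ρ/(1−ρ).
Deviation is unprofitable when 2·ρ/(1−ρ) ≥ 6, i.e. ρ/(1−ρ) ≥ 3.
Equivalently ρ ≥ 6/(6+2) = 3/4.

3/4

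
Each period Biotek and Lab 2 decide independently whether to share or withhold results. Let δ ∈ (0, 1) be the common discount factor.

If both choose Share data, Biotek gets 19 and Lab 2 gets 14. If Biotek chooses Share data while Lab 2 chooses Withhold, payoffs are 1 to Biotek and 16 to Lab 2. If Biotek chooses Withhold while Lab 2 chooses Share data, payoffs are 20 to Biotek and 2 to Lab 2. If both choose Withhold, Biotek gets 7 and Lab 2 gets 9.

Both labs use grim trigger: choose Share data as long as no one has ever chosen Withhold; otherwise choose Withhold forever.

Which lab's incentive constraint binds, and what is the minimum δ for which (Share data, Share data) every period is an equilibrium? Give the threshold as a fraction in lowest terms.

Lab 2; δ ≥ 2/7

Biotek: cooperation gives 19 each period; deviation gives 20 once then 7 forever.
  19/(1−δ) ≥ 20 + 7δ/(1−δ) ⇒ δ ≥ 1/13.
Lab 2: cooperation gives 14 each period; deviation gives 16 once then 9 forever.
  δ ≥ 2/7.
Both must hold, so the binding constraint is Lab 2's: δ ≥ 2/7.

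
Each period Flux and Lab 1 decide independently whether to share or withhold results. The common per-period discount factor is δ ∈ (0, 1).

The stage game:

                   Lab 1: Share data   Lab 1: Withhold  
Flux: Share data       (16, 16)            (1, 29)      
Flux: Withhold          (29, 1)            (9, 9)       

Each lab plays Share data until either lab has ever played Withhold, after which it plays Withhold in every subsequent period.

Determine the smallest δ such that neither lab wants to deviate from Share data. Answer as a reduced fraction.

13/20

16/(1−δ) ≥ 29 + 9δ/(1−δ)
16 ≥ 29 − 20δ
δ ≥ 13/20.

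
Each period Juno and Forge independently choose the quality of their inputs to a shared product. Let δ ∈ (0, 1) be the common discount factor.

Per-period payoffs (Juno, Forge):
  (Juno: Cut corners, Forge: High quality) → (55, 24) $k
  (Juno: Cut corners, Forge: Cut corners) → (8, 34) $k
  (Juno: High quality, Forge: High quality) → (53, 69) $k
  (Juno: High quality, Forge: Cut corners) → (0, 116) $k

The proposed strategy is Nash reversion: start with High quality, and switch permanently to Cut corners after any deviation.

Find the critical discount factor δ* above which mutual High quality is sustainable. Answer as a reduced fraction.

47/82

Juno: cooperation gives 53 each period; deviation gives 55 once then 8 forever.
  53/(1−δ) ≥ 55 + 8δ/(1−δ) ⇒ δ ≥ 2/47.
Forge: cooperation gives 69 each period; deviation gives 116 once then 34 forever.
  δ ≥ 47/82.
Both must hold, so the binding constraint is Forge's: δ ≥ 47/82.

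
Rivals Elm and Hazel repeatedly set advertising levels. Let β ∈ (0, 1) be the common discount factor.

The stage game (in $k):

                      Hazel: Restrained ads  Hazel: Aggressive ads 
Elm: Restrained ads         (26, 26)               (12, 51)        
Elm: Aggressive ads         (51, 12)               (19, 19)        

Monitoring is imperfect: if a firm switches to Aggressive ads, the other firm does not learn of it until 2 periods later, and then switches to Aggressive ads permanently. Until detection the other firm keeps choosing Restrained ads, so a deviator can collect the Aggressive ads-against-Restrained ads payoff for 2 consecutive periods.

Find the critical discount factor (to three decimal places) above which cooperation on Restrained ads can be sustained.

0.884

Deviating for the 2 undetected periods gains 51−26 = 25 per period over cooperation, then loses 26−19 = 7 per period forever once punishment starts.
Gain: 25(1 + β + … + β^1); loss: 7·β^2/(1−β).
No profitable deviation ⇔ 25(1−β^2) ≤ 7·β^2, i.e. β^2 ≥ 25/(25+7) = 25/32.
Hence β ≥ (25/32)^(1/2) ≈ 0.884.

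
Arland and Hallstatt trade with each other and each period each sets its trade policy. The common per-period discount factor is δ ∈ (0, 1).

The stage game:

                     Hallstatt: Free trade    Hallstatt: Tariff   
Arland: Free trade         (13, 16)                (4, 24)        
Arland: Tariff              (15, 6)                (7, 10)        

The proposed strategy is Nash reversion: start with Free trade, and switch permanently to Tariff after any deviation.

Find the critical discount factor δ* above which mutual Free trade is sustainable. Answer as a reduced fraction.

4/7

For Arland: deviation gain 15−13 = 2, per-period punishment loss 13−7 = 6. IC gives δ ≥ 2/8 = 1/4.
For Hallstatt: gain 8, loss 6 per period, so δ ≥ 8/14 = 4/7.
The tighter constraint is Hallstatt's, so cooperation needs δ ≥ 4/7.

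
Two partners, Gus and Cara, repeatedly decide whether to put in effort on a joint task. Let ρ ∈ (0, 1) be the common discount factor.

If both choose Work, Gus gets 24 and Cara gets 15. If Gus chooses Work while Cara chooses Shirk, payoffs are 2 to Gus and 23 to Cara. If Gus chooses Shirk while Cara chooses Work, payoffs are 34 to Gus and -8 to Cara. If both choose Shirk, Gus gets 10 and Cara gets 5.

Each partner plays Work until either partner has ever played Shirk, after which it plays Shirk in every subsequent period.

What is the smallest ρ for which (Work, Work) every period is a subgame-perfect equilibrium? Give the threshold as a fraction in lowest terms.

For Gus: deviation gain 34−24 = 10, per-period punishment loss 24−10 = 14. IC gives ρ ≥ 10/24 = 5/12.
For Cara: gain 8, loss 10 per period, so ρ ≥ 8/18 = 4/9.
The tighter constraint is Cara's, so cooperation needs ρ ≥ 4/9.

4/9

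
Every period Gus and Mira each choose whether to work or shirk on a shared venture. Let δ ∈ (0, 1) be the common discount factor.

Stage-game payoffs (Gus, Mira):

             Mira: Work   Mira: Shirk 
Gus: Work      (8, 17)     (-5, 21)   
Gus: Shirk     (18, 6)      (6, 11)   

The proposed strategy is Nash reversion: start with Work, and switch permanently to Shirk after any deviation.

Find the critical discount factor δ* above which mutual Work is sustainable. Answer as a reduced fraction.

5/6

Gus's threshold: (18−8)/(18−6) = 5/6.
Mira's threshold: (21−17)/(21−11) = 2/5.
5/6 > 2/5, so Gus binds and δ* = 5/6.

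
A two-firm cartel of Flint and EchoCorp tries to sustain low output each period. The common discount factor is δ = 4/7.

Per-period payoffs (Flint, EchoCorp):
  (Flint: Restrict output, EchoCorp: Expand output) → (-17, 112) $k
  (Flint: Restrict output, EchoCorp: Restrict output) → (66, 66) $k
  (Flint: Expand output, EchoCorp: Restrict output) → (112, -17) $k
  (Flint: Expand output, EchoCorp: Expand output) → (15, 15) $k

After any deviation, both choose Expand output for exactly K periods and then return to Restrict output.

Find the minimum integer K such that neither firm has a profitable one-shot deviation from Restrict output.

3

Need Σ_{k=1}^{K} δ^k ≥ (112−66)/(66−15) = 0.9020 at δ = 4/7.
At K = 2 the sum is 0.8980 < 0.9020; at K = 3 it is 1.0845 ≥ 0.9020.
So the minimum punishment length is K = 3.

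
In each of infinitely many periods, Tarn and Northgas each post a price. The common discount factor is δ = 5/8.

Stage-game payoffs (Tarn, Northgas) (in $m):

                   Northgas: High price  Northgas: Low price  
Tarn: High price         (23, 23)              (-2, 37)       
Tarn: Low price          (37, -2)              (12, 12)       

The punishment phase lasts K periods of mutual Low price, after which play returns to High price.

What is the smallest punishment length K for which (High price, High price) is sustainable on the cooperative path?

4

Need Σ_{k=1}^{K} δ^k ≥ (37−23)/(23−12) = 1.2727 at δ = 5/8.
At K = 3 the sum is 1.2598 < 1.2727; at K = 4 it is 1.4124 ≥ 1.2727.
So the minimum punishment length is K = 4.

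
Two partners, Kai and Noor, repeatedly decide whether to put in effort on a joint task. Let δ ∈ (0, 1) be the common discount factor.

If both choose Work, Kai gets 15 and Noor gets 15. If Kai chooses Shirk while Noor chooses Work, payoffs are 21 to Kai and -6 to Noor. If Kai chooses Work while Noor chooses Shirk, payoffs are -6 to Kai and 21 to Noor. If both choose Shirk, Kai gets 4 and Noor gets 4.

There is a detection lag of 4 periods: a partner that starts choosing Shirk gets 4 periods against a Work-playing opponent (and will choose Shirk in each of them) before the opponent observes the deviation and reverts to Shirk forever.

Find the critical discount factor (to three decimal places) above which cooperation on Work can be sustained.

0.771

The best deviation is to choose Shirk for all 4 undetected periods, earning 21 each, then 4 forever once detected.
Deviation value: 21(1−δ^4)/(1−δ) + 4δ^4/(1−δ); cooperation value: 15/(1−δ).
IC: 15 ≥ 21(1−δ^4) + 4δ^4 = 21 − 17δ^4.
So δ^4 ≥ 6/17, giving δ ≥ (6/17)^(1/4) ≈ 0.771.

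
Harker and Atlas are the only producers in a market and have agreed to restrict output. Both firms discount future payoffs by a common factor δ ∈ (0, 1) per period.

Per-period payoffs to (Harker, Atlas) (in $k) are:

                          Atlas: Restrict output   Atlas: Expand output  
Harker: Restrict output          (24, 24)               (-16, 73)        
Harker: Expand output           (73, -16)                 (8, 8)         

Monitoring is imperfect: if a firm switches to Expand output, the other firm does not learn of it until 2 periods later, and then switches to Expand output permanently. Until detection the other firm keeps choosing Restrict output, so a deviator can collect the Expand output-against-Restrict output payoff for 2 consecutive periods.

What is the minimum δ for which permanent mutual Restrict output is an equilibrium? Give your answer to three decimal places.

The best deviation is to choose Expand output for all 2 undetected periods, earning 73 each, then 8 forever once detected.
Deviation value: 73(1−δ^2)/(1−δ) + 8δ^2/(1−δ); cooperation value: 24/(1−δ).
IC: 24 ≥ 73(1−δ^2) + 8δ^2 = 73 − 65δ^2.
So δ^2 ≥ 49/65, giving δ ≥ (49/65)^(1/2) ≈ 0.868.

0.868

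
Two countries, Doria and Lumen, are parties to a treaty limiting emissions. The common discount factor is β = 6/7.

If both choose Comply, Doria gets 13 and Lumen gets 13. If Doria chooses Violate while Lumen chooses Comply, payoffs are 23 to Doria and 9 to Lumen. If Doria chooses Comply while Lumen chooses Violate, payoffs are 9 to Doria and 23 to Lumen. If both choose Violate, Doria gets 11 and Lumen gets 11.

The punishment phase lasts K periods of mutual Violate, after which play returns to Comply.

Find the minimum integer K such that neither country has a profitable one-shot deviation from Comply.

12

IC: β(1−β^K)/(1−β) ≥ (23−13)/(13−11) = 5.
With β = 6/7: need 1 − β^K ≥ 5·(1−6/7)/(6/7), i.e. β^K ≤ 0.1667.
Since (6/7)^11 = 0.1835 and (6/7)^12 = 0.1573, the smallest such K is 12.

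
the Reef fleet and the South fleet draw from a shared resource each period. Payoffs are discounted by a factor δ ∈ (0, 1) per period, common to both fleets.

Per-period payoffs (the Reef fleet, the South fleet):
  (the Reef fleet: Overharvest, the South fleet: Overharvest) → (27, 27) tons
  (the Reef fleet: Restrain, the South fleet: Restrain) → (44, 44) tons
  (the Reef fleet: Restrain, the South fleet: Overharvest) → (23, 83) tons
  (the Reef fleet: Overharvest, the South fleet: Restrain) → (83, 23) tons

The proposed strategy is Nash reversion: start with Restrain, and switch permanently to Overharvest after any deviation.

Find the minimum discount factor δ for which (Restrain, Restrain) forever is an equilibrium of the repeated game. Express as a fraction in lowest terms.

One-period gain from deviating is 83 − 44 = 39. The loss is 44 − 27 = 17 in every subsequent period, with present value 17·δ/(1−δ).
Deviation is unprofitable when 17·δ/(1−δ) ≥ 39, i.e. δ/(1−δ) ≥ 39/17.
Equivalently δ ≥ 39/(39+17) = 39/56.

39/56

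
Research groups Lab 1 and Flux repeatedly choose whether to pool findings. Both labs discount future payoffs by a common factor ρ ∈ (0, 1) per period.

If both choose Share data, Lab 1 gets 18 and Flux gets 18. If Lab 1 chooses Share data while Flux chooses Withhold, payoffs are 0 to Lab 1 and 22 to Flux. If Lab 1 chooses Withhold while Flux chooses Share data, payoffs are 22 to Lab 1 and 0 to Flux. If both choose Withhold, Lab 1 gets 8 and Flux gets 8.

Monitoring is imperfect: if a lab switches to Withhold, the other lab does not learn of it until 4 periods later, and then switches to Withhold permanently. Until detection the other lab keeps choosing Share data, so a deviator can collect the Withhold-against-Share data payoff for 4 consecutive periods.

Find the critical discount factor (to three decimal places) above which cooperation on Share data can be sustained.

0.731

Deviating for the 4 undetected periods gains 22−18 = 4 per period over cooperation, then loses 18−8 = 10 per period forever once punishment starts.
Gain: 4(1 + ρ + … + ρ^3); loss: 10·ρ^4/(1−ρ).
No profitable deviation ⇔ 4(1−ρ^4) ≤ 10·ρ^4, i.e. ρ^4 ≥ 4/(4+10) = 2/7.
Hence ρ ≥ (2/7)^(1/4) ≈ 0.731.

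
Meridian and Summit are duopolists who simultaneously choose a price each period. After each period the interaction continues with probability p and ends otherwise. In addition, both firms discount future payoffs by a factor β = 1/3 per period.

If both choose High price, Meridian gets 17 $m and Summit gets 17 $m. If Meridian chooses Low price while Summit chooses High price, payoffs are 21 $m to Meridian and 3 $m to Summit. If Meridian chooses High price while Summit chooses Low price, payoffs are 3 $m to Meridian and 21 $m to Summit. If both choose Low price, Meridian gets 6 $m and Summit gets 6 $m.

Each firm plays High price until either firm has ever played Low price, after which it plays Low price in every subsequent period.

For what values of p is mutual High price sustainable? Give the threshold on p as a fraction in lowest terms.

With continuation probability p and discount β, the effective per-period discount factor is βp.
Grim-trigger IC: βp ≥ (21−17)/(21−6) = 4/15.
So p ≥ (4/15)/(1/3) = 4/5.

4/5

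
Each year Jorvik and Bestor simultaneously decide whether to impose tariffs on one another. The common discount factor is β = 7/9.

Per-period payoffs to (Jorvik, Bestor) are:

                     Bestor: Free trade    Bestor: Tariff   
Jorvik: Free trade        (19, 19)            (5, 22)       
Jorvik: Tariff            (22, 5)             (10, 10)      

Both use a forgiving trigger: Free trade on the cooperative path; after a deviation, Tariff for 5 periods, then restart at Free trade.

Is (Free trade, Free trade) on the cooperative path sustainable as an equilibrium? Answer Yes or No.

A one-shot deviation gives 22 now, then 10 for 5 periods, then back to 19.
Gain from deviating: (22−19) today; loss: (19−10) in each of the next 5 periods.
No-deviation condition: (19−10)(β+…+β^5) ≥ 22−19, i.e. β+…+β^5 ≥ 1/3.
At β = 7/9: β+…+β^5 = 2.5038 ≥ 0.3333.
So cooperation is sustainable.

Yes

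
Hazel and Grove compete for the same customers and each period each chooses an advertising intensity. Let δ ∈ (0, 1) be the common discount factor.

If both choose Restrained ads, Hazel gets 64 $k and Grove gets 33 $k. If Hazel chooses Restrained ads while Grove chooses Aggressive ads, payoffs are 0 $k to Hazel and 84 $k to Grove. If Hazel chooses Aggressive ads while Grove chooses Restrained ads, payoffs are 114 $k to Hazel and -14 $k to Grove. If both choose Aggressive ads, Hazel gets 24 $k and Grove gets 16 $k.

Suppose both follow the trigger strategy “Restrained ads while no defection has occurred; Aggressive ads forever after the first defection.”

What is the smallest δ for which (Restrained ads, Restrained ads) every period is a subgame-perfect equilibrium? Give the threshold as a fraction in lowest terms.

For Hazel: deviation gain 114−64 = 50, per-period punishment loss 64−24 = 40. IC gives δ ≥ 50/90 = 5/9.
For Grove: gain 51, loss 17 per period, so δ ≥ 51/68 = 3/4.
The tighter constraint is Grove's, so cooperation needs δ ≥ 3/4.

3/4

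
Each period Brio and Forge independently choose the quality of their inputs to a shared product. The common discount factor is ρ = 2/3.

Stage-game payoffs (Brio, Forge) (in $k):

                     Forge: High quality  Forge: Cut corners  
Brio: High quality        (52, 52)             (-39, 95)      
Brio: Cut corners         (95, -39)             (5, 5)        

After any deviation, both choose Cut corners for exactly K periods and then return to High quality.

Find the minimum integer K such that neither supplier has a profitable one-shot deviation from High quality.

2

No profitable deviation requires (52−5)(ρ+…+ρ^K) ≥ 95−52, i.e. ρ+…+ρ^K ≥ 43/47 ≈ 0.9149.
With ρ = 2/3, the partial sums are K=1: 0.6667, K=2: 1.1111.
K = 2 is the first length at which the sum reaches 0.9149.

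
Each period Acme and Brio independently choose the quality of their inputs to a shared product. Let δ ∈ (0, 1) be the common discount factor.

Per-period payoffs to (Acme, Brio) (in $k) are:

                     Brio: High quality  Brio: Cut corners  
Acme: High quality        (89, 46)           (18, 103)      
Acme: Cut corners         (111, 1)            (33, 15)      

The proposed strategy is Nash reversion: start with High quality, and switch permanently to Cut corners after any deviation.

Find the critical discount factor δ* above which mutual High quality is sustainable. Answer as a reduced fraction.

Acme: cooperation gives 89 each period; deviation gives 111 once then 33 forever.
  89/(1−δ) ≥ 111 + 33δ/(1−δ) ⇒ δ ≥ 22/78 = 11/39.
Brio: cooperation gives 46 each period; deviation gives 103 once then 15 forever.
  δ ≥ 57/88.
Both must hold, so the binding constraint is Brio's: δ ≥ 57/88.

57/88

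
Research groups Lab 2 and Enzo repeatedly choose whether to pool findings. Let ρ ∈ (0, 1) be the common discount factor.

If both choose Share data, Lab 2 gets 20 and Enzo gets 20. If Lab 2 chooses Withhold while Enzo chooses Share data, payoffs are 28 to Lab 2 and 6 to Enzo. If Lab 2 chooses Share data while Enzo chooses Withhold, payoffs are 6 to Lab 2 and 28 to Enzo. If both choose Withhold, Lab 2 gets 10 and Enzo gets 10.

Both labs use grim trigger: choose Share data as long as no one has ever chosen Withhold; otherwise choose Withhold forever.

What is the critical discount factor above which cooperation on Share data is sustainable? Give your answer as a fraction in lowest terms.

4/9

20/(1−ρ) ≥ 28 + 10ρ/(1−ρ)
20 ≥ 28 − 18ρ
ρ ≥ 8/18 = 4/9.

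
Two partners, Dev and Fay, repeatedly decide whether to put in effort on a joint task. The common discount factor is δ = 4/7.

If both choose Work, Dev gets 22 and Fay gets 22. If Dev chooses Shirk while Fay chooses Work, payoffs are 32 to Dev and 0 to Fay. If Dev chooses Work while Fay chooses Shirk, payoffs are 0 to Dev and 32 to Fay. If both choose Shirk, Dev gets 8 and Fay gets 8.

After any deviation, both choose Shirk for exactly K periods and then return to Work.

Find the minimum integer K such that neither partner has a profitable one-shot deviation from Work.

2

IC: δ(1−δ^K)/(1−δ) ≥ (32−22)/(22−8) = 5/7.
With δ = 4/7: need 1 − δ^K ≥ 5/7·(1−4/7)/(4/7), i.e. δ^K ≤ 0.4643.
Since (4/7)^1 = 0.5714 and (4/7)^2 = 0.3265, the smallest such K is 2.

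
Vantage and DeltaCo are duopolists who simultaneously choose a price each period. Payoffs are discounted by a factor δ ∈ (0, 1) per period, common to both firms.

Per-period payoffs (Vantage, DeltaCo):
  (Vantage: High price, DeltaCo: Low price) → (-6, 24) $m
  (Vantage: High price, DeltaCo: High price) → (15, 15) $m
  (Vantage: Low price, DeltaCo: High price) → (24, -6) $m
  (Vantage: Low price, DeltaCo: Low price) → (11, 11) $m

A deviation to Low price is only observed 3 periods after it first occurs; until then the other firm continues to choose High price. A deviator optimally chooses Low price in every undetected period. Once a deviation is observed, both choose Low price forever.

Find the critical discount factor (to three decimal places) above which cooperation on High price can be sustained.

The best deviation is to choose Low price for all 3 undetected periods, earning 24 each, then 11 forever once detected.
Deviation value: 24(1−δ^3)/(1−δ) + 11δ^3/(1−δ); cooperation value: 15/(1−δ).
IC: 15 ≥ 24(1−δ^3) + 11δ^3 = 24 − 13δ^3.
So δ^3 ≥ 9/13, giving δ ≥ (9/13)^(1/3) ≈ 0.885.

0.885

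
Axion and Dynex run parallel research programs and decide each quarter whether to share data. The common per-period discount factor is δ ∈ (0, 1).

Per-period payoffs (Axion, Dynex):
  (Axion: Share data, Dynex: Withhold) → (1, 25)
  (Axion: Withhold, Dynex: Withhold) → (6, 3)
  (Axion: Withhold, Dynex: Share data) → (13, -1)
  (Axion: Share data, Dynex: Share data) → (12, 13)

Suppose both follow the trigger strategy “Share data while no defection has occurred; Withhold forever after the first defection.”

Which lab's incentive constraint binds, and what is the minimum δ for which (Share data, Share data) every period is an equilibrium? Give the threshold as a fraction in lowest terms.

For Axion: deviation gain 13−12 = 1, per-period punishment loss 12−6 = 6. IC gives δ ≥ 1/7.
For Dynex: gain 12, loss 10 per period, so δ ≥ 12/22 = 6/11.
The tighter constraint is Dynex's, so cooperation needs δ ≥ 6/11.

Dynex; δ ≥ 6/11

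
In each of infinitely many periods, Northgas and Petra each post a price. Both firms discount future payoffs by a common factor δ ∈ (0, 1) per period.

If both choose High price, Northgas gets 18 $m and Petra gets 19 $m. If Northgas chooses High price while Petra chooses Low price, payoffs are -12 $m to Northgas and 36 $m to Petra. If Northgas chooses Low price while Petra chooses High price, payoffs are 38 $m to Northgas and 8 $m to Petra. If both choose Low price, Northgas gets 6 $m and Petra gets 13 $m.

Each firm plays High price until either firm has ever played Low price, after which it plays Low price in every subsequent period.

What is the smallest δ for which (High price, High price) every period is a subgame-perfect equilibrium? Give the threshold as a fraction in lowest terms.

For Northgas: deviation gain 38−18 = 20, per-period punishment loss 18−6 = 12. IC gives δ ≥ 20/32 = 5/8.
For Petra: gain 17, loss 6 per period, so δ ≥ 17/23.
The tighter constraint is Petra's, so cooperation needs δ ≥ 17/23.

17/23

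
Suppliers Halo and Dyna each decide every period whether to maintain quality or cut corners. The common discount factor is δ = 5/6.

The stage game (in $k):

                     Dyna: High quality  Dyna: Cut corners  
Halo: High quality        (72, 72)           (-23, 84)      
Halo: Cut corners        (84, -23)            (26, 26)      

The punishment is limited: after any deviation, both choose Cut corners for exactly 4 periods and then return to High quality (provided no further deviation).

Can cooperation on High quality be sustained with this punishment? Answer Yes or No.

Yes

IC: δ+…+δ^4 ≥ (84−72)/(72−26) = 6/23.
At δ = 5/6: partial sum = 2.5887 ≥ 0.2609. Cooperation sustainable.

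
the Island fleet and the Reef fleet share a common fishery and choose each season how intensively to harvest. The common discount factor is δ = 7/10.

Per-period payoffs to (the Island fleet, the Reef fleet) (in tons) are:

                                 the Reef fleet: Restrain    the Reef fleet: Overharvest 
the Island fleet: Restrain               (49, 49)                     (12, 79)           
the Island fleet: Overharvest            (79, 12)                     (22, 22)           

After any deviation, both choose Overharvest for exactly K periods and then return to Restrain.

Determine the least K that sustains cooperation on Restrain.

Need Σ_{k=1}^{K} δ^k ≥ (79−49)/(49−22) = 1.1111 at δ = 7/10.
At K = 1 the sum is 0.7000 < 1.1111; at K = 2 it is 1.1900 ≥ 1.1111.
So the minimum punishment length is K = 2.

2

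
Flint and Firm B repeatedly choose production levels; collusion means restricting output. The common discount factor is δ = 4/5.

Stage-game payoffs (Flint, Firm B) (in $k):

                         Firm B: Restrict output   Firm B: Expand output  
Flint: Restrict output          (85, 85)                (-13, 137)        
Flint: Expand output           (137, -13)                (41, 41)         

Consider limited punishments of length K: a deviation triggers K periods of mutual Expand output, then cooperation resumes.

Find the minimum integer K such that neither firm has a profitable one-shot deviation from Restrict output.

No profitable deviation requires (85−41)(δ+…+δ^K) ≥ 137−85, i.e. δ+…+δ^K ≥ 13/11 ≈ 1.1818.
With δ = 4/5, the partial sums are K=1: 0.8000, K=2: 1.4400.
K = 2 is the first length at which the sum reaches 1.1818.

2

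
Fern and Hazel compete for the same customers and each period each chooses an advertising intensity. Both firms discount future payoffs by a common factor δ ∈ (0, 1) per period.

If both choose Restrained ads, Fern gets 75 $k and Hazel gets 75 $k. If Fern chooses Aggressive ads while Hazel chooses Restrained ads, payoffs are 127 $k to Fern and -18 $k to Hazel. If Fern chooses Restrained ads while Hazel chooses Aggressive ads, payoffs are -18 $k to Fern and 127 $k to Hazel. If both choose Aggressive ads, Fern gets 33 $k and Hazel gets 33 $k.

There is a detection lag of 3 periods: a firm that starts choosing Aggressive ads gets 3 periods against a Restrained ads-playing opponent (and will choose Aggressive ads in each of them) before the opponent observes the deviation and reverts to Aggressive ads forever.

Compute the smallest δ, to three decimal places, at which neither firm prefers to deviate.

0.821

The best deviation is to choose Aggressive ads for all 3 undetected periods, earning 127 each, then 33 forever once detected.
Deviation value: 127(1−δ^3)/(1−δ) + 33δ^3/(1−δ); cooperation value: 75/(1−δ).
IC: 75 ≥ 127(1−δ^3) + 33δ^3 = 127 − 94δ^3.
So δ^3 ≥ 52/94 = 26/47, giving δ ≥ (26/47)^(1/3) ≈ 0.821.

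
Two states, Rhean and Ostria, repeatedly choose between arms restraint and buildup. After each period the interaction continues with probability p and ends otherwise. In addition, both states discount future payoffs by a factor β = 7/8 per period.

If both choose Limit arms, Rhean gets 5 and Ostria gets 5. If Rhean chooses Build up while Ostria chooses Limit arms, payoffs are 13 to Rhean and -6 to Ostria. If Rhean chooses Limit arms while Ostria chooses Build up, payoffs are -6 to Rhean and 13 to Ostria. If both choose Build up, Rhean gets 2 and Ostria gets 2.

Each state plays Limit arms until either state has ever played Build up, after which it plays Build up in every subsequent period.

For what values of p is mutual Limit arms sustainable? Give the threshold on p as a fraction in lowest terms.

64/77

Expected continuation weight on next period's payoff is β·p = 7/8·p, which plays the role of the discount factor.
Cooperation requires 7/8·p ≥ (13−5)/(13−2) = 8/11, hence p ≥ 64/77.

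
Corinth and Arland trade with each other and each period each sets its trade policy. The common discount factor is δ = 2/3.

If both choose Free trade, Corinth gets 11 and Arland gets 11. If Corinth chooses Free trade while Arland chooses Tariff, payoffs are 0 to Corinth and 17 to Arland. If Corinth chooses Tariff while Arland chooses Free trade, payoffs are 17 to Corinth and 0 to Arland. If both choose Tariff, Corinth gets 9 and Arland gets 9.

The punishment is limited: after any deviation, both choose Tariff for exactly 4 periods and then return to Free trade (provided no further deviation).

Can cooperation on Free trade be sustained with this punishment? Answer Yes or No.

IC: δ+…+δ^4 ≥ (17−11)/(11−9) = 3.
At δ = 2/3: partial sum = 1.6049 < 3.0000. Cooperation not sustainable.

No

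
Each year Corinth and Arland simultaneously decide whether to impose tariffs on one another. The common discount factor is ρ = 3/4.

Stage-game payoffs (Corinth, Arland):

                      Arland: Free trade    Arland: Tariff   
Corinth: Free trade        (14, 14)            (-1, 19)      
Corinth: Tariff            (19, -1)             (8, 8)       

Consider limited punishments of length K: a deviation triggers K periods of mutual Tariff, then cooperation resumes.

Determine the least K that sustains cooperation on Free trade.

IC: ρ(1−ρ^K)/(1−ρ) ≥ (19−14)/(14−8) = 5/6.
With ρ = 3/4: need 1 − ρ^K ≥ 5/6·(1−3/4)/(3/4), i.e. ρ^K ≤ 0.7222.
Since (3/4)^1 = 0.7500 and (3/4)^2 = 0.5625, the smallest such K is 2.

2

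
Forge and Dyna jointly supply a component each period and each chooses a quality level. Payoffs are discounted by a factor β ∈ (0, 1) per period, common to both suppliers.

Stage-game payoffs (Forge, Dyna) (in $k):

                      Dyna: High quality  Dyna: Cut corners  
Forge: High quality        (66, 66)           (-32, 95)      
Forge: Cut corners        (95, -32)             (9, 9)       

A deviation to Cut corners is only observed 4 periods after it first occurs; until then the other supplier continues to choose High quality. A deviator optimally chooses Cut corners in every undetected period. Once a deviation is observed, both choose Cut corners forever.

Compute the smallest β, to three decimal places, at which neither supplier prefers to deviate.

Deviating for the 4 undetected periods gains 95−66 = 29 per period over cooperation, then loses 66−9 = 57 per period forever once punishment starts.
Gain: 29(1 + β + … + β^3); loss: 57·β^4/(1−β).
No profitable deviation ⇔ 29(1−β^4) ≤ 57·β^4, i.e. β^4 ≥ 29/(29+57) = 29/86.
Hence β ≥ (29/86)^(1/4) ≈ 0.762.

0.762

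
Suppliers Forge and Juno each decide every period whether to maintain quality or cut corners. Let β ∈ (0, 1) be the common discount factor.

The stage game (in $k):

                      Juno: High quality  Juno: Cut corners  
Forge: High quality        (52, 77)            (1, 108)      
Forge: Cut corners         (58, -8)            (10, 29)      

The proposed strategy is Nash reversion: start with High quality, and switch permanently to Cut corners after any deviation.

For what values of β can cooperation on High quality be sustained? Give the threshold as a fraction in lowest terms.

For Forge: deviation gain 58−52 = 6, per-period punishment loss 52−10 = 42. IC gives β ≥ 6/48 = 1/8.
For Juno: gain 31, loss 48 per period, so β ≥ 31/79.
The tighter constraint is Juno's, so cooperation needs β ≥ 31/79.

31/79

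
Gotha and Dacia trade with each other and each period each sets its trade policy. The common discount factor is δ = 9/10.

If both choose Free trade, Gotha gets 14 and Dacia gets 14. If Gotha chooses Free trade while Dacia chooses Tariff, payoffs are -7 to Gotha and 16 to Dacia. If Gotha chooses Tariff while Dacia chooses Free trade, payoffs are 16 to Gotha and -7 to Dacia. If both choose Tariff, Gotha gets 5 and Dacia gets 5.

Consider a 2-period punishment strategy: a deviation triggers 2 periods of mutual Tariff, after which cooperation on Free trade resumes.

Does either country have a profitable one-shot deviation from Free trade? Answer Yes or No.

A one-shot deviation gives 16 now, then 5 for 2 periods, then back to 14.
Gain from deviating: (16−14) today; loss: (14−5) in each of the next 2 periods.
No-deviation condition: (14−5)(δ+…+δ^2) ≥ 16−14, i.e. δ+…+δ^2 ≥ 2/9.
At δ = 9/10: δ+…+δ^2 = 1.7100 ≥ 0.2222.
So cooperation is sustainable.

No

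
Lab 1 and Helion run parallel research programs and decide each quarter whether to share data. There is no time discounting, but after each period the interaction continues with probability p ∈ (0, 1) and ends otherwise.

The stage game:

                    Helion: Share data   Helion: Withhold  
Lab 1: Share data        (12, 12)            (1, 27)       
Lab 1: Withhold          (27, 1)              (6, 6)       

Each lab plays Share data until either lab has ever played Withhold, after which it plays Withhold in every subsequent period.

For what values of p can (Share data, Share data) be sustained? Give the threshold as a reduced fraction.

5/7

With no time discounting, the continuation probability p plays the role of the discount factor.
Grim-trigger IC: 12/(1−p) ≥ 27 + 6p/(1−p) ⇒ p ≥ (27−12)/(27−6) = 5/7.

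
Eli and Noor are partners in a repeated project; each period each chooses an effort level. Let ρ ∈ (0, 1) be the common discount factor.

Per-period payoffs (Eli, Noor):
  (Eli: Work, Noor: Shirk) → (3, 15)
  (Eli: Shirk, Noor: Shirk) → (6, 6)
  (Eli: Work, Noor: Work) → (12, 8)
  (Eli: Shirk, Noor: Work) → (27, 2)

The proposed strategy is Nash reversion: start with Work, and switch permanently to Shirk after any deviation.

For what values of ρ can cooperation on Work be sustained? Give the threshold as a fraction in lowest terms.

7/9

Eli's threshold: (27−12)/(27−6) = 5/7.
Noor's threshold: (15−8)/(15−6) = 7/9.
5/7 < 7/9, so Noor binds and ρ* = 7/9.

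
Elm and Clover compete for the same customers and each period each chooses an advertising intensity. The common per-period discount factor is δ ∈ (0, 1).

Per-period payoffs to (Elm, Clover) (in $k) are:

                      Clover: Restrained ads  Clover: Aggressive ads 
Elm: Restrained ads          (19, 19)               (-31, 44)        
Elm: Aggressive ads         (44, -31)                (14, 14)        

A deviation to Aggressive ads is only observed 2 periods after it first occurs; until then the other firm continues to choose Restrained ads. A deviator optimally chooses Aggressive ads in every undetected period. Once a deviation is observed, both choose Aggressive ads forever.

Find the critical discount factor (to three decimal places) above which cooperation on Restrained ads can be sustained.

0.913

The best deviation is to choose Aggressive ads for all 2 undetected periods, earning 44 each, then 14 forever once detected.
Deviation value: 44(1−δ^2)/(1−δ) + 14δ^2/(1−δ); cooperation value: 19/(1−δ).
IC: 19 ≥ 44(1−δ^2) + 14δ^2 = 44 − 30δ^2.
So δ^2 ≥ 25/30 = 5/6, giving δ ≥ (5/6)^(1/2) ≈ 0.913.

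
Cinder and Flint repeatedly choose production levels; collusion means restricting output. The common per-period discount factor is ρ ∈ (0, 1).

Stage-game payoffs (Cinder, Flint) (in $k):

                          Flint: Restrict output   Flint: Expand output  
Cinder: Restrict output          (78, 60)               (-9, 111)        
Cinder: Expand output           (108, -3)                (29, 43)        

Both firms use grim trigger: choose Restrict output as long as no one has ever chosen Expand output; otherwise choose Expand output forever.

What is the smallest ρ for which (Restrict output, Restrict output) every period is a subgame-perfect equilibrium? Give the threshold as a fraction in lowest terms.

Cinder's threshold: (108−78)/(108−29) = 30/79.
Flint's threshold: (111−60)/(111−43) = 3/4.
30/79 < 3/4, so Flint binds and ρ* = 3/4.

3/4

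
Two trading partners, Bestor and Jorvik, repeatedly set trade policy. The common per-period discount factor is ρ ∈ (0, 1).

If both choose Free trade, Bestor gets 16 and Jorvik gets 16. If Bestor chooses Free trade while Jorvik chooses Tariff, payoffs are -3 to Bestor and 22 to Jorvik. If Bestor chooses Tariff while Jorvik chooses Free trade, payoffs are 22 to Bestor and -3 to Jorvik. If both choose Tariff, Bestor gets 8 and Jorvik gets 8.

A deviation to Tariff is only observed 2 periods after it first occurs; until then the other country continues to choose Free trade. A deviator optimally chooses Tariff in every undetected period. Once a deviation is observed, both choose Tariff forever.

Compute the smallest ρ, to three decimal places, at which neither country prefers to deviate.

The best deviation is to choose Tariff for all 2 undetected periods, earning 22 each, then 8 forever once detected.
Deviation value: 22(1−ρ^2)/(1−ρ) + 8ρ^2/(1−ρ); cooperation value: 16/(1−ρ).
IC: 16 ≥ 22(1−ρ^2) + 8ρ^2 = 22 − 14ρ^2.
So ρ^2 ≥ 6/14 = 3/7, giving ρ ≥ (3/7)^(1/2) ≈ 0.655.

0.655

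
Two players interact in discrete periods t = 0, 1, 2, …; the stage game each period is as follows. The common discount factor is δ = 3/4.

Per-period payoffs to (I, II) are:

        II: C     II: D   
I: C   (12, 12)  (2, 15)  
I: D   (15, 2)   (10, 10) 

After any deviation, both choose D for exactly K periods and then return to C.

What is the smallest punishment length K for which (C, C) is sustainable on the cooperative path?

3

Need Σ_{k=1}^{K} δ^k ≥ (15−12)/(12−10) = 1.5000 at δ = 3/4.
At K = 2 the sum is 1.3125 < 1.5000; at K = 3 it is 1.7344 ≥ 1.5000.
So the minimum punishment length is K = 3.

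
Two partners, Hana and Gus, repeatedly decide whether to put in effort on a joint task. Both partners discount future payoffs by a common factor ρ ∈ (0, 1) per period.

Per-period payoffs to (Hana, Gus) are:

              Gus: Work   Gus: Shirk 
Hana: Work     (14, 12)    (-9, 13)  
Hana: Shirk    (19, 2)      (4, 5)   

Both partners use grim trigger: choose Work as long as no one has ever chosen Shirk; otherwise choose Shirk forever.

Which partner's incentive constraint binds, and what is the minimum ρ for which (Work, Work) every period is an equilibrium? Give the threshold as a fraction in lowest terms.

Hana's threshold: (19−14)/(19−4) = 1/3.
Gus's threshold: (13−12)/(13−5) = 1/8.
1/3 > 1/8, so Hana binds and ρ* = 1/3.

Hana; ρ ≥ 1/3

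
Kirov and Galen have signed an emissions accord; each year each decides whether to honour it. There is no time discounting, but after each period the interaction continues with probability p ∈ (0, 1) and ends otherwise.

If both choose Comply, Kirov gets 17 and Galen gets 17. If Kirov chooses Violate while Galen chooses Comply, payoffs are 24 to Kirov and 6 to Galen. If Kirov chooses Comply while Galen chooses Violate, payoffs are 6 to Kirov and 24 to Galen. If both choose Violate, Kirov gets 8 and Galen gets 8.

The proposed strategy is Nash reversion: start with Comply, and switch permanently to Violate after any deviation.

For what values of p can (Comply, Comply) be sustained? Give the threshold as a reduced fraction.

Expected cooperation value is 17 + p·17 + p²·17 + … = 17/(1−p); deviation gives 24 + p·8/(1−p).
17 ≥ 24(1−p) + 8p ⇒ 16p ≥ 7 ⇒ p ≥ 7/16.

7/16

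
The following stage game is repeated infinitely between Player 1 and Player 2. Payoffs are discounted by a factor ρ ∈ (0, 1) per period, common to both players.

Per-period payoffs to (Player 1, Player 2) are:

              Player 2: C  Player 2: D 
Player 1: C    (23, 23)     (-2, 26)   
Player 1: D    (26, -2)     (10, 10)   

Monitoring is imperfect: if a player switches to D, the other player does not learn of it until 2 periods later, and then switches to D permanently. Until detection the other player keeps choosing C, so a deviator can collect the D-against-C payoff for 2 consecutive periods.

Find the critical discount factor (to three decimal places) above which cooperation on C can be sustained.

The best deviation is to choose D for all 2 undetected periods, earning 26 each, then 10 forever once detected.
Deviation value: 26(1−ρ^2)/(1−ρ) + 10ρ^2/(1−ρ); cooperation value: 23/(1−ρ).
IC: 23 ≥ 26(1−ρ^2) + 10ρ^2 = 26 − 16ρ^2.
So ρ^2 ≥ 3/16, giving ρ ≥ (3/16)^(1/2) ≈ 0.433.

0.433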